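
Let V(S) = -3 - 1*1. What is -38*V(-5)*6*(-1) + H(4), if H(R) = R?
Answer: -908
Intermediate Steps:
V(S) = -4 (V(S) = -3 - 1 = -4)
-38*V(-5)*6*(-1) + H(4) = -38*(-4*6)*(-1) + 4 = -(-912)*(-1) + 4 = -38*24 + 4 = -912 + 4 = -908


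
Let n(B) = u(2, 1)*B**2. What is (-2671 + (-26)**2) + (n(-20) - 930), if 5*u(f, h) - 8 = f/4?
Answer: -2245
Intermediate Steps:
u(f, h) = 8/5 + f/20 (u(f, h) = 8/5 + (f/4)/5 = 8/5 + f/20)
n(B) = 17*B**2/10 (n(B) = (8/5 + (1/20)*2)*B**2 = (8/5 + 1/10)*B**2 = 17*B**2/10)
(-2671 + (-26)**2) + (n(-20) - 930) = (-2671 + (-26)**2) + ((17/10)*(-20)**2 - 930) = (-2671 + 676) + ((17/10)*400 - 930) = -1995 + (680 - 930) = -1995 - 250 = -2245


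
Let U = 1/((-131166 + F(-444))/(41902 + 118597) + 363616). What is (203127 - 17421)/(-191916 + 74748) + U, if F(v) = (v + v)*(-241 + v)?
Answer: -903156064310063/569831741346472 ≈ -1.5850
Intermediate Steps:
F(v) = 2*v*(-241 + v) (F(v) = (2*v)*(-241 + v) = 2*v*(-241 + v))
U = 160499/58360481498 (U = 1/((-131166 + 2*(-444)*(-241 - 444))/(41902 + 118597) + 363616) = 1/((-131166 + 2*(-444)*(-685))/160499 + 363616) = 1/((-131166 + 608280)*(1/160499) + 363616) = 1/(477114*(1/160499) + 363616) = 1/(477114/160499 + 363616) = 1/(58360481498/160499) = 160499/58360481498 ≈ 2.7501e-6)
(203127 - 17421)/(-191916 + 74748) + U = (203127 - 17421)/(-191916 + 74748) + 160499/58360481498 = 185706/(-117168) + 160499/58360481498 = 185706*(-1/117168) + 160499/58360481498 = -30951/19528 + 160499/58360481498 = -903156064310063/569831741346472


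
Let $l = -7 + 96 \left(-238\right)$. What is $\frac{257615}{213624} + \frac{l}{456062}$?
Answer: $\frac{56303017805}{48712894344} \approx 1.1558$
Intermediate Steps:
$l = -22855$ ($l = -7 - 22848 = -22855$)
$\frac{257615}{213624} + \frac{l}{456062} = \frac{257615}{213624} - \frac{22855}{456062} = \frac{56303017805}{48712894344}$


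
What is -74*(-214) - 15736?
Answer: 100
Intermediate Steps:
-74*(-214) - 15736 = 15836 - 15736 = 100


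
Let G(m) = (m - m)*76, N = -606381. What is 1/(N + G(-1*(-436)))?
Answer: -1/606381 ≈ -1.6491e-6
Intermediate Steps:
G(m) = 0 (G(m) = 0*76 = 0)
1/(N + G(-1*(-436))) = 1/(-606381 + 0) = 1/(-606381) = -1/606381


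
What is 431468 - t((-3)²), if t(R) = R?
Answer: 431459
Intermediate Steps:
431468 - t((-3)²) = 431468 - 1*(-3)² = 431468 - 1*9 = 431468 - 9 = 431459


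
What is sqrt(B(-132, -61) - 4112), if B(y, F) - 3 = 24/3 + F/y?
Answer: I*sqrt(17861943)/66 ≈ 64.035*I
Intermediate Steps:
B(y, F) = 11 + F/y (B(y, F) = 3 + (24/3 + F/y) = 3 + (24*(1/3) + F/y) = 3 + (8 + F/y) = 11 + F/y)
sqrt(B(-132, -61) - 4112) = sqrt((11 - 61/(-132)) - 4112) = sqrt((11 - 61*(-1/132)) - 4112) = sqrt((11 + 61/132) - 4112) = sqrt(1513/132 - 4112) = sqrt(-541271/132) = I*sqrt(17861943)/66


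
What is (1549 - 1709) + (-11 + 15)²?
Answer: -144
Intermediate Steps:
(1549 - 1709) + (-11 + 15)² = -160 + 4² = -160 + 16 = -144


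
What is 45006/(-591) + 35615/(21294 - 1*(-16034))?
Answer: -552978501/7353616 ≈ -75.198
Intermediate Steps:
45006/(-591) + 35615/(21294 - 1*(-16034)) = 45006*(-1/591) + 35615/(21294 + 16034) = -15002/197 + 35615/37328 = -552978501/7353616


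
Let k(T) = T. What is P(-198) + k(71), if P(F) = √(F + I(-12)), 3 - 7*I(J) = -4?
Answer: 71 + I*√197 ≈ 71.0 + 14.036*I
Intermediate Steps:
I(J) = 1 (I(J) = 3/7 - ⅐*(-4) = 3/7 + 4/7 = 1)
P(F) = √(1 + F) (P(F) = √(F + 1) = √(1 + F))
P(-198) + k(71) = √(1 - 198) + 71 = √(-197) + 71 = I*√197 + 71 = 71 + I*√197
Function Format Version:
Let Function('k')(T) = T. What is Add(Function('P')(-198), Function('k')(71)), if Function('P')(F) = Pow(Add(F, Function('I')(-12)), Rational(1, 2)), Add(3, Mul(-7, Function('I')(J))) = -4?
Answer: Add(71, Mul(I, Pow(197, Rational(1, 2)))) ≈ Add(71.000, Mul(14.036, I))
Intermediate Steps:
Function('I')(J) = 1 (Function('I')(J) = Add(Rational(3, 7), Mul(Rational(-1, 7), -4)) = Add(Rational(3, 7), Rational(4, 7)) = 1)
Function('P')(F) = Pow(Add(1, F), Rational(1, 2)) (Function('P')(F) = Pow(Add(F, 1), Rational(1, 2)) = Pow(Add(1, F), Rational(1, 2)))
Add(Function('P')(-198), Function('k')(71)) = Add(Pow(Add(1, -198), Rational(1, 2)), 71) = Add(Pow(-197, Rational(1, 2)), 71) = Add(Mul(I, Pow(197, Rational(1, 2))), 71) = Add(71, Mul(I, Pow(197, Rational(1, 2))))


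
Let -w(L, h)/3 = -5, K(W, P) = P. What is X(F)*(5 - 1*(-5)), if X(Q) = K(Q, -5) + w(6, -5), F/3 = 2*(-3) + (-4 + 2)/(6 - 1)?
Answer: 100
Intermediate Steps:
F = -96/5 (F = 3*(2*(-3) + (-4 + 2)/(6 - 1)) = 3*(-6 - 2/5) = 3*(-6 - 2*⅕) = 3*(-6 - ⅖) = 3*(-32/5) = -96/5 ≈ -19.200)
w(L, h) = 15 (w(L, h) = -3*(-5) = 15)
X(Q) = 10 (X(Q) = -5 + 15 = 10)
X(F)*(5 - 1*(-5)) = 10*(5 - 1*(-5)) = 10*(5 + 5) = 10*10 = 100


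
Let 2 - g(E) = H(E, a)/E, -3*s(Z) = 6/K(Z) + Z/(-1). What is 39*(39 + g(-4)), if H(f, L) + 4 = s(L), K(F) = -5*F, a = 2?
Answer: 31369/20 ≈ 1568.4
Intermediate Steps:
s(Z) = Z/3 + 2/(5*Z) (s(Z) = -(6/((-5*Z)) + Z/(-1))/3 = -(6*(-1/(5*Z)) + Z*(-1))/3 = -(-6/(5*Z) - Z)/3 = -(-Z - 6/(5*Z))/3 = Z/3 + 2/(5*Z))
H(f, L) = -4 + L/3 + 2/(5*L) (H(f, L) = -4 + (L/3 + 2/(5*L)) = -4 + L/3 + 2/(5*L))
g(E) = 2 + 47/(15*E) (g(E) = 2 - (-4 + (⅓)*2 + (⅖)/2)/E = 2 - (-4 + ⅔ + (⅖)*(½))/E = 2 - (-4 + ⅔ + ⅕)/E = 2 - (-47)/(15*E) = 2 + 47/(15*E))
39*(39 + g(-4)) = 39*(39 + (2 + (47/15)/(-4))) = 39*(39 + (2 + (47/15)*(-¼))) = 39*(39 + (2 - 47/60)) = 39*(39 + 73/60) = 39*(2413/60) = 31369/20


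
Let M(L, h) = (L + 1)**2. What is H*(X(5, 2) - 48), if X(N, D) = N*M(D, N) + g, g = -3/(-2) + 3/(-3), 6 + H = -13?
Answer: 95/2 ≈ 47.500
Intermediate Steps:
H = -19 (H = -6 - 13 = -19)
M(L, h) = (1 + L)**2
g = 1/2 (g = -3*(-1/2) + 3*(-1/3) = 3/2 - 1 = 1/2 ≈ 0.50000)
X(N, D) = 1/2 + N*(1 + D)**2 (X(N, D) = N*(1 + D)**2 + 1/2 = 1/2 + N*(1 + D)**2)
H*(X(5, 2) - 48) = -19*((1/2 + 5*(1 + 2)**2) - 48) = -19*((1/2 + 5*3**2) - 48) = -19*((1/2 + 5*9) - 48) = -19*((1/2 + 45) - 48) = -19*(91/2 - 48) = -19*(-5/2) = 95/2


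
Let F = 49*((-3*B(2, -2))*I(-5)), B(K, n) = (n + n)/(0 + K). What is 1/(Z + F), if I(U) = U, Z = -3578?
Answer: -1/5048 ≈ -0.00019810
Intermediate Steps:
B(K, n) = 2*n/K (B(K, n) = (2*n)/K = 2*n/K)
F = -1470 (F = 49*(-6*(-2)/2*(-5)) = 49*(-3*(-2)*(-5)) = 49*(6*(-5)) = 49*(-30) = -1470)
1/(Z + F) = 1/(-3578 - 1470) = 1/(-5048) = -1/5048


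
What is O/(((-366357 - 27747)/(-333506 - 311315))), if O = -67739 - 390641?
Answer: -73893262495/98526 ≈ -7.4999e+5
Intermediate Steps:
O = -458380
O/(((-366357 - 27747)/(-333506 - 311315))) = -458380*(-333506 - 311315)/(-366357 - 27747) = -458380/((-394104/(-644821))) = -458380/((-394104*(-1/644821))) = -458380/394104/644821 = -458380*644821/394104 = -73893262495/98526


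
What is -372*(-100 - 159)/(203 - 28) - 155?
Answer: 9889/25 ≈ 395.56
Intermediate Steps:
-372*(-100 - 159)/(203 - 28) - 155 = -(-96348)/175 - 155 = -372*(-37/25) - 155 = 13764/25 - 155 = 9889/25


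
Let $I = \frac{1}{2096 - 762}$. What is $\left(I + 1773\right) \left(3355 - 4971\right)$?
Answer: $- \frac{1911067864}{667} \approx -2.8652 \cdot 10^{6}$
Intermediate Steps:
$I = \frac{1}{1334} \approx 0.00074963$
$\left(I + 1773\right) \left(3355 - 4971\right) = \left(\frac{1}{1334} + 1773\right) \left(3355 - 4971\right) = \frac{2365183}{1334} \left(-1616\right) = - \frac{1911067864}{667}$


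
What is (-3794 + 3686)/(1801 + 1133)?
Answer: -6/163 ≈ -0.036810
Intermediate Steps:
(-3794 + 3686)/(1801 + 1133) = -108/2934 = -108*1/2934 = -6/163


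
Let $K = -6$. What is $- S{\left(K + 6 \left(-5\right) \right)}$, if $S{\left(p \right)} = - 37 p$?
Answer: $-1332$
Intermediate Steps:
$- S{\left(K + 6 \left(-5\right) \right)} = - \left(-37\right) \left(-6 + 6 \left(-5\right)\right) = - \left(-37\right) \left(-6 - 30\right) = - \left(-37\right) \left(-36\right) = \left(-1\right) 1332 = -1332$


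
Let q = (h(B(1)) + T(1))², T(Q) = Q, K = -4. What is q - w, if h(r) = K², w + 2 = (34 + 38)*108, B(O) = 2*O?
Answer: -7485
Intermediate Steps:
w = 7774 (w = -2 + (34 + 38)*108 = -2 + 72*108 = -2 + 7776 = 7774)
h(r) = 16 (h(r) = (-4)² = 16)
q = 289 (q = (16 + 1)² = 17² = 289)
q - w = 289 - 1*7774 = 289 - 7774 = -7485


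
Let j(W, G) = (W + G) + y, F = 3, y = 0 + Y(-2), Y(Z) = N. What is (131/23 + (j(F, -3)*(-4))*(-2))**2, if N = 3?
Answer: 466489/529 ≈ 881.83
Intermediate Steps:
Y(Z) = 3
y = 3 (y = 0 + 3 = 3)
j(W, G) = 3 + G + W (j(W, G) = (W + G) + 3 = (G + W) + 3 = 3 + G + W)
(131/23 + (j(F, -3)*(-4))*(-2))**2 = (131/23 + ((3 - 3 + 3)*(-4))*(-2))**2 = (131*(1/23) + (3*(-4))*(-2))**2 = (131/23 - 12*(-2))**2 = (131/23 + 24)**2 = (683/23)**2 = 466489/529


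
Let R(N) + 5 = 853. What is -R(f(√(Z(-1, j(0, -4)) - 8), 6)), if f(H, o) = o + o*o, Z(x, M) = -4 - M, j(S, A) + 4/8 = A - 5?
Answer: -848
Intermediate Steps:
j(S, A) = -11/2 + A (j(S, A) = -½ + (A - 5) = -½ + (-5 + A) = -11/2 + A)
f(H, o) = o + o²
R(N) = 848 (R(N) = -5 + 853 = 848)
-R(f(√(Z(-1, j(0, -4)) - 8), 6)) = -1*848 = -848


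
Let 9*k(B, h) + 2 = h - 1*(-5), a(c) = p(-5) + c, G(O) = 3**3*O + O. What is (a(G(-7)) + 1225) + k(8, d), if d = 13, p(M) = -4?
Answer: 9241/9 ≈ 1026.8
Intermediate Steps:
G(O) = 28*O (G(O) = 27*O + O = 28*O)
a(c) = -4 + c
k(B, h) = 1/3 + h/9 (k(B, h) = -2/9 + (h - 1*(-5))/9 = -2/9 + (h + 5)/9 = -2/9 + (5 + h)/9 = -2/9 + (5/9 + h/9) = 1/3 + h/9)
(a(G(-7)) + 1225) + k(8, d) = ((-4 + 28*(-7)) + 1225) + (1/3 + (1/9)*13) = ((-4 - 196) + 1225) + (1/3 + 13/9) = (-200 + 1225) + 16/9 = 1025 + 16/9 = 9241/9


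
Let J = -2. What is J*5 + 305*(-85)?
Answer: -25935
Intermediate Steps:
J*5 + 305*(-85) = -2*5 + 305*(-85) = -10 - 25925 = -25935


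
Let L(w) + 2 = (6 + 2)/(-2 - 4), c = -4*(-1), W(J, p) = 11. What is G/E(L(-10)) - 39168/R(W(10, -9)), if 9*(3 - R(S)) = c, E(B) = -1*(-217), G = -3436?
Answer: -76574132/4991 ≈ -15342.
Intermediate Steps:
c = 4
L(w) = -10/3 (L(w) = -2 + (6 + 2)/(-2 - 4) = -2 + 8/(-6) = -2 + 8*(-⅙) = -2 - 4/3 = -10/3)
E(B) = 217
R(S) = 23/9 (R(S) = 3 - ⅑*4 = 3 - 4/9 = 23/9)
G/E(L(-10)) - 39168/R(W(10, -9)) = -3436/217 - 39168/23/9 = -3436*1/217 - 39168*9/23 = -3436/217 - 352512/23 = -76574132/4991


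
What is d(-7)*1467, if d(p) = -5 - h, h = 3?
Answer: -11736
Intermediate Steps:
d(p) = -8 (d(p) = -5 - 1*3 = -5 - 3 = -8)
d(-7)*1467 = -8*1467 = -11736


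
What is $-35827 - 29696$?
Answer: $-65523$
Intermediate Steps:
$-35827 - 29696 = -65523$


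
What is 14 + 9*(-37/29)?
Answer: 73/29 ≈ 2.5172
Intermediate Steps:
14 + 9*(-37/29) = 14 - 333/29 = 73/29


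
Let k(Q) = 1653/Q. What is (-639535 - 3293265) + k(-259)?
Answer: -1018596853/259 ≈ -3.9328e+6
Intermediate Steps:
(-639535 - 3293265) + k(-259) = (-639535 - 3293265) + 1653/(-259) = -3932800 + 1653*(-1/259) = -3932800 - 1653/259 = -1018596853/259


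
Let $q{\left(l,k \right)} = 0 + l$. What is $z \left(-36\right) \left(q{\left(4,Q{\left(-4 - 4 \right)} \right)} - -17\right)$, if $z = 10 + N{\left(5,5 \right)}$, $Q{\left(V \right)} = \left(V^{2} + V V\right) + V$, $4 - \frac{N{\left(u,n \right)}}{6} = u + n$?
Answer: $19656$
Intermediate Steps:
$N{\left(u,n \right)} = 24 - 6 n - 6 u$ ($N{\left(u,n \right)} = 24 - 6 \left(u + n\right) = 24 - 6 \left(n + u\right) = 24 - \left(6 n + 6 u\right) = 24 - 6 n - 6 u$)
$Q{\left(V \right)} = V + 2 V^{2}$ ($Q{\left(V \right)} = \left(V^{2} + V^{2}\right) + V = 2 V^{2} + V = V + 2 V^{2}$)
$z = -26$ ($z = 10 - 36 = -26$)
$q{\left(l,k \right)} = l$
$z \left(-36\right) \left(q{\left(4,Q{\left(-4 - 4 \right)} \right)} - -17\right) = \left(-26\right) \left(-36\right) \left(4 - -17\right) = 936 \left(4 + 17\right) = 936 \cdot 21 = 19656$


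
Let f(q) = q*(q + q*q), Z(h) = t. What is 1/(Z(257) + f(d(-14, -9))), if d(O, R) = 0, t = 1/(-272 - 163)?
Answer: -435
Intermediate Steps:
t = -1/435 (t = 1/(-435) = -1/435 ≈ -0.0022989)
Z(h) = -1/435
f(q) = q*(q + q²)
1/(Z(257) + f(d(-14, -9))) = 1/(-1/435 + 0²*(1 + 0)) = 1/(-1/435 + 0*1) = 1/(-1/435 + 0) = 1/(-1/435) = -435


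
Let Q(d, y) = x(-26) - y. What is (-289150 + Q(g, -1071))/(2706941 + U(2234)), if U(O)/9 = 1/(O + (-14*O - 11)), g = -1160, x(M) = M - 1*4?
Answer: -8370430777/78644756864 ≈ -0.10643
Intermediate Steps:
x(M) = -4 + M (x(M) = M - 4 = -4 + M)
Q(d, y) = -30 - y (Q(d, y) = (-4 - 26) - y = -30 - y)
U(O) = 9/(-11 - 13*O) (U(O) = 9/(O + (-14*O - 11)) = 9/(O + (-11 - 14*O)) = 9/(-11 - 13*O))
(-289150 + Q(g, -1071))/(2706941 + U(2234)) = (-289150 + (-30 - 1*(-1071)))/(2706941 - 9/(11 + 13*2234)) = (-289150 + (-30 + 1071))/(2706941 - 9/(11 + 29042)) = (-289150 + 1041)/(2706941 - 9/29053) = -288109/(2706941 - 9*1/29053) = -288109/(2706941 - 9/29053) = -288109/78644756864/29053 = -288109*29053/78644756864 = -8370430777/78644756864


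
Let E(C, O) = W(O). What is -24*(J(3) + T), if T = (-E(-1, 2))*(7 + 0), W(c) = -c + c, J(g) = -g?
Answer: 72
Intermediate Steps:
W(c) = 0
E(C, O) = 0
T = 0 (T = (-1*0)*(7 + 0) = 0*7 = 0)
-24*(J(3) + T) = -24*(-1*3 + 0) = -24*(-3 + 0) = -24*(-3) = 72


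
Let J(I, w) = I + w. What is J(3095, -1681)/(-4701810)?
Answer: -707/2350905 ≈ -0.00030074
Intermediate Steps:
J(3095, -1681)/(-4701810) = (3095 - 1681)/(-4701810) = 1414*(-1/4701810) = -707/2350905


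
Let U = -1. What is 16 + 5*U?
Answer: 11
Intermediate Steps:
16 + 5*U = 16 + 5*(-1) = 16 - 5 = 11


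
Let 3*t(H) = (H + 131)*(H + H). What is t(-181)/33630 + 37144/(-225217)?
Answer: 32896954/2272214313 ≈ 0.014478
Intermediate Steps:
t(H) = 2*H*(131 + H)/3 (t(H) = ((H + 131)*(H + H))/3 = ((131 + H)*(2*H))/3 = (2*H*(131 + H))/3 = 2*H*(131 + H)/3)
t(-181)/33630 + 37144/(-225217) = ((2/3)*(-181)*(131 - 181))/33630 + 37144/(-225217) = ((2/3)*(-181)*(-50))*(1/33630) + 37144*(-1/225217) = (18100/3)*(1/33630) - 37144/225217 = 1810/10089 - 37144/225217 = 32896954/2272214313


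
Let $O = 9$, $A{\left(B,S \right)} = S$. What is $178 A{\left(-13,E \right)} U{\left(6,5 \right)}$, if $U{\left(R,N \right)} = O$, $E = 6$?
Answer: $9612$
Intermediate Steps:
$U{\left(R,N \right)} = 9$
$178 A{\left(-13,E \right)} U{\left(6,5 \right)} = 178 \cdot 6 \cdot 9 = 1068 \cdot 9 = 9612$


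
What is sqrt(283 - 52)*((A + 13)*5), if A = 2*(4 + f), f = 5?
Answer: 155*sqrt(231) ≈ 2355.8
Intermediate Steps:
A = 18 (A = 2*(4 + 5) = 2*9 = 18)
sqrt(283 - 52)*((A + 13)*5) = sqrt(283 - 52)*((18 + 13)*5) = sqrt(231)*(31*5) = sqrt(231)*155 = 155*sqrt(231)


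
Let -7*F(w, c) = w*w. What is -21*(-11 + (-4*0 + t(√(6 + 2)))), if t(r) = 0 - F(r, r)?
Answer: 207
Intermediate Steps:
F(w, c) = -w²/7 (F(w, c) = -w*w/7 = -w²/7)
t(r) = r²/7 (t(r) = 0 - (-1)*r²/7 = 0 + r²/7 = r²/7)
-21*(-11 + (-4*0 + t(√(6 + 2)))) = -21*(-11 + (-4*0 + (√(6 + 2))²/7)) = -21*(-11 + (0 + (√8)²/7)) = -21*(-11 + (0 + (2*√2)²/7)) = -21*(-11 + (0 + (⅐)*8)) = -21*(-11 + (0 + 8/7)) = -21*(-11 + 8/7) = -21*(-69/7) = 207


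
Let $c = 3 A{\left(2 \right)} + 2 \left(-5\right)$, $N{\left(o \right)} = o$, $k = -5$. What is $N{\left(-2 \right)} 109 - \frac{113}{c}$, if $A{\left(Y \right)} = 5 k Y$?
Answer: $- \frac{34767}{160} \approx -217.29$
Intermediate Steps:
$A{\left(Y \right)} = - 25 Y$ ($A{\left(Y \right)} = 5 \left(-5\right) Y = - 25 Y$)
$c = -160$ ($c = 3 \left(\left(-25\right) 2\right) + 2 \left(-5\right) = 3 \left(-50\right) - 10 = -150 - 10 = -160$)
$N{\left(-2 \right)} 109 - \frac{113}{c} = \left(-2\right) 109 - \frac{113}{-160} = -218 - - \frac{113}{160} = -218 + \frac{113}{160} = - \frac{34767}{160}$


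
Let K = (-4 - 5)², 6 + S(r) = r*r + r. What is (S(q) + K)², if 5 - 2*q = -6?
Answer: 196249/16 ≈ 12266.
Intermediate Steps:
q = 11/2 (q = 5/2 - ½*(-6) = 5/2 + 3 = 11/2 ≈ 5.5000)
S(r) = -6 + r + r² (S(r) = -6 + (r*r + r) = -6 + (r² + r) = -6 + (r + r²) = -6 + r + r²)
K = 81 (K = (-9)² = 81)
(S(q) + K)² = ((-6 + 11/2 + (11/2)²) + 81)² = ((-6 + 11/2 + 121/4) + 81)² = (119/4 + 81)² = (443/4)² = 196249/16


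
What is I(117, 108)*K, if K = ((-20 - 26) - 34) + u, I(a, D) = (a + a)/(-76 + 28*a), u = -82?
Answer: -9477/800 ≈ -11.846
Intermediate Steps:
I(a, D) = 2*a/(-76 + 28*a) (I(a, D) = (2*a)/(-76 + 28*a) = 2*a/(-76 + 28*a))
K = -162 (K = ((-20 - 26) - 34) - 82 = (-46 - 34) - 82 = -80 - 82 = -162)
I(117, 108)*K = ((½)*117/(-19 + 7*117))*(-162) = ((½)*117/(-19 + 819))*(-162) = ((½)*117/800)*(-162) = ((½)*117*(1/800))*(-162) = (117/1600)*(-162) = -9477/800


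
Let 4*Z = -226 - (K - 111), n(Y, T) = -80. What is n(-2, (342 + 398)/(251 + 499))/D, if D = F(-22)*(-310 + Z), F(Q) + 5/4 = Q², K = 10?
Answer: 256/527163 ≈ 0.00048562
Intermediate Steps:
F(Q) = -5/4 + Q²
Z = -125/4 (Z = (-226 - (10 - 111))/4 = (-226 - 1*(-101))/4 = (-226 + 101)/4 = (¼)*(-125) = -125/4 ≈ -31.250)
D = -2635815/16 (D = (-5/4 + (-22)²)*(-310 - 125/4) = (-5/4 + 484)*(-1365/4) = (1931/4)*(-1365/4) = -2635815/16 ≈ -1.6474e+5)
n(-2, (342 + 398)/(251 + 499))/D = -80/(-2635815/16) = -80*(-16/2635815) = 256/527163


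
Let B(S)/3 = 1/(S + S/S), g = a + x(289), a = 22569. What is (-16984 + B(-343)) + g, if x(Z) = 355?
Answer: 677159/114 ≈ 5940.0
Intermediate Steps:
g = 22924 (g = 22569 + 355 = 22924)
B(S) = 3/(1 + S) (B(S) = 3/(S + S/S) = 3/(S + 1) = 3/(1 + S))
(-16984 + B(-343)) + g = (-16984 + 3/(1 - 343)) + 22924 = (-16984 + 3/(-342)) + 22924 = (-16984 + 3*(-1/342)) + 22924 = (-16984 - 1/114) + 22924 = -1936177/114 + 22924 = 677159/114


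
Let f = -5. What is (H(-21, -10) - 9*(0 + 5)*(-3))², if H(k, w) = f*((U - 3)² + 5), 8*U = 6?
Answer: 1836025/256 ≈ 7172.0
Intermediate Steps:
U = ¾ (U = (⅛)*6 = ¾ ≈ 0.75000)
H(k, w) = -805/16 (H(k, w) = -5*((¾ - 3)² + 5) = -5*((-9/4)² + 5) = -5*(81/16 + 5) = -5*161/16 = -805/16)
(H(-21, -10) - 9*(0 + 5)*(-3))² = (-805/16 - 9*(0 + 5)*(-3))² = (-805/16 - 45*(-3))² = (-805/16 - 9*(-15))² = (-805/16 + 135)² = (1355/16)² = 1836025/256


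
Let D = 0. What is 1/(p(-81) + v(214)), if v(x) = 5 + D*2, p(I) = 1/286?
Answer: 286/1431 ≈ 0.19986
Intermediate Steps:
p(I) = 1/286
v(x) = 5 (v(x) = 5 + 0*2 = 5 + 0 = 5)
1/(p(-81) + v(214)) = 1/(1/286 + 5) = 1/(1431/286) = 286/1431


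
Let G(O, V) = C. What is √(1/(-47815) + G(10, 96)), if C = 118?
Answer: √269780310735/47815 ≈ 10.863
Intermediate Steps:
G(O, V) = 118
√(1/(-47815) + G(10, 96)) = √(1/(-47815) + 118) = √(-1/47815 + 118) = √(5642169/47815) = √269780310735/47815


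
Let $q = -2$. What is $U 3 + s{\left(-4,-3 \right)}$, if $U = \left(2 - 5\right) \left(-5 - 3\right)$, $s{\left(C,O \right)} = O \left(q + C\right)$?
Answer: $90$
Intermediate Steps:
$s{\left(C,O \right)} = O \left(-2 + C\right)$
$U = 24$ ($U = - 3 \left(-5 - 3\right) = \left(-3\right) \left(-8\right) = 24$)
$U 3 + s{\left(-4,-3 \right)} = 24 \cdot 3 - 3 \left(-2 - 4\right) = 72 - -18 = 72 + 18 = 90$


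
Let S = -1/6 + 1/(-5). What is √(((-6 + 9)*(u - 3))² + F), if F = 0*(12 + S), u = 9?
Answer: 18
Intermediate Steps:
S = -11/30 (S = -1*⅙ + 1*(-⅕) = -⅙ - ⅕ = -11/30 ≈ -0.36667)
F = 0 (F = 0*(12 - 11/30) = 0*(349/30) = 0)
√(((-6 + 9)*(u - 3))² + F) = √(((-6 + 9)*(9 - 3))² + 0) = √((3*6)² + 0) = √(18² + 0) = √(324 + 0) = √324 = 18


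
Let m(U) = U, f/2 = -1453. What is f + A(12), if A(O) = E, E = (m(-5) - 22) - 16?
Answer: -2949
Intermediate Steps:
f = -2906 (f = 2*(-1453) = -2906)
E = -43 (E = (-5 - 22) - 16 = -27 - 16 = -43)
A(O) = -43
f + A(12) = -2906 - 43 = -2949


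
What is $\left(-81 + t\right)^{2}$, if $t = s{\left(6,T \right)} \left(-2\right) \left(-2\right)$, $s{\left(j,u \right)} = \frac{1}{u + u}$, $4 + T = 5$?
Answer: $6241$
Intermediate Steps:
$T = 1$ ($T = -4 + 5 = 1$)
$s{\left(j,u \right)} = \frac{1}{2 u}$
$t = 2$ ($t = \frac{1}{2 \cdot 1} \left(-2\right) \left(-2\right) = \frac{1}{2} \cdot 1 \left(-2\right) \left(-2\right) = \frac{1}{2} \left(-2\right) \left(-2\right) = \left(-1\right) \left(-2\right) = 2$)
$\left(-81 + t\right)^{2} = \left(-81 + 2\right)^{2} = \left(-79\right)^{2} = 6241$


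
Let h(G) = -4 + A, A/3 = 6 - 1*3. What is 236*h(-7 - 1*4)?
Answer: 1180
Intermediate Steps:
A = 9 (A = 3*(6 - 1*3) = 3*(6 - 3) = 3*3 = 9)
h(G) = 5 (h(G) = -4 + 9 = 5)
236*h(-7 - 1*4) = 236*5 = 1180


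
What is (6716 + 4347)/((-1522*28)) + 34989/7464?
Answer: 7336026/1656697 ≈ 4.4281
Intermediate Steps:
(6716 + 4347)/((-1522*28)) + 34989/7464 = 11063/(-42616) + 34989*(1/7464) = 11063*(-1/42616) + 11663/2488 = -11063/42616 + 11663/2488 = 7336026/1656697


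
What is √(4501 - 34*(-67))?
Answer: √6779 ≈ 82.335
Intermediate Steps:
√(4501 - 34*(-67)) = √(4501 + 2278) = √6779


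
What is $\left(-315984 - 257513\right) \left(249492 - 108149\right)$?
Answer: $-81059786471$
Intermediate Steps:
$\left(-315984 - 257513\right) \left(249492 - 108149\right) = \left(-573497\right) 141343 = -81059786471$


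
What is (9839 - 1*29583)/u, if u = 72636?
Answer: -4936/18159 ≈ -0.27182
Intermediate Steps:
(9839 - 1*29583)/u = (9839 - 1*29583)/72636 = (9839 - 29583)*(1/72636) = -19744*1/72636 = -4936/18159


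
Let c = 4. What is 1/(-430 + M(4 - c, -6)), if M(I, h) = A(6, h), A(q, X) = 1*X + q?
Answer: -1/430 ≈ -0.0023256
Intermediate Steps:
A(q, X) = X + q
M(I, h) = 6 + h (M(I, h) = h + 6 = 6 + h)
1/(-430 + M(4 - c, -6)) = 1/(-430 + (6 - 6)) = 1/(-430 + 0) = 1/(-430) = -1/430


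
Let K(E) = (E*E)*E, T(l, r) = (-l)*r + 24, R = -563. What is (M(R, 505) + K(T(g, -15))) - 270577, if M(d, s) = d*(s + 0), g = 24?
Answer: 56068212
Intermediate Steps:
M(d, s) = d*s
T(l, r) = 24 - l*r (T(l, r) = -l*r + 24 = 24 - l*r)
K(E) = E**3 (K(E) = E**2*E = E**3)
(M(R, 505) + K(T(g, -15))) - 270577 = (-563*505 + (24 - 1*24*(-15))**3) - 270577 = (-284315 + (24 + 360)**3) - 270577 = (-284315 + 384**3) - 270577 = (-284315 + 56623104) - 270577 = 56338789 - 270577 = 56068212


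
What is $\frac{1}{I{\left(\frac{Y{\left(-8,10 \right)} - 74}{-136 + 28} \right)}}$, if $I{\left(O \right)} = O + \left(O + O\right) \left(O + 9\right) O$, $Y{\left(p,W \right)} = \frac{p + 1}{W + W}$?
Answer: $\frac{5038848000}{49742007263} \approx 0.1013$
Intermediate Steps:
$Y{\left(p,W \right)} = \frac{1 + p}{2 W}$
$I{\left(O \right)} = O + 2 O^{2} \left(9 + O\right)$ ($I{\left(O \right)} = O + 2 O \left(9 + O\right) O = O + 2 O^{2} \left(9 + O\right)$)
$\frac{1}{I{\left(\frac{Y{\left(-8,10 \right)} - 74}{-136 + 28} \right)}} = \frac{1}{\frac{\frac{1 - 8}{2 \cdot 10} - 74}{-136 + 28} \left(1 + 2 \left(\frac{\frac{1 - 8}{2 \cdot 10} - 74}{-136 + 28}\right)^{2} + 18 \frac{\frac{1 - 8}{2 \cdot 10} - 74}{-136 + 28}\right)} = \frac{1}{\frac{\frac{1}{2} \cdot \frac{1}{10} \left(-7\right) - 74}{-108} \left(1 + 2 \left(\frac{\frac{1}{2} \cdot \frac{1}{10} \left(-7\right) - 74}{-108}\right)^{2} + 18 \frac{\frac{1}{2} \cdot \frac{1}{10} \left(-7\right) - 74}{-108}\right)} = \frac{1}{\left(- \frac{7}{20} - 74\right) \left(- \frac{1}{108}\right) \left(1 + 2 \left(\left(- \frac{7}{20} - 74\right) \left(- \frac{1}{108}\right)\right)^{2} + 18 \left(- \frac{7}{20} - 74\right) \left(- \frac{1}{108}\right)\right)} = \frac{1}{\left(- \frac{1487}{20}\right) \left(- \frac{1}{108}\right) \left(1 + 2 \left(\left(- \frac{1487}{20}\right) \left(- \frac{1}{108}\right)\right)^{2} + 18 \left(\left(- \frac{1487}{20}\right) \left(- \frac{1}{108}\right)\right)\right)} = \frac{1}{\frac{1487}{2160} \left(1 + 2 \left(\frac{1487}{2160}\right)^{2} + 18 \cdot \frac{1487}{2160}\right)} = \frac{1}{\frac{1487}{2160} \left(1 + 2 \cdot \frac{2211169}{4665600} + \frac{1487}{120}\right)} = \frac{1}{\frac{1487}{2160} \left(1 + \frac{2211169}{2332800} + \frac{1487}{120}\right)} = \frac{1}{\frac{1487}{2160} \cdot \frac{33451249}{2332800}} = \frac{1}{\frac{49742007263}{5038848000}} = \frac{5038848000}{49742007263}$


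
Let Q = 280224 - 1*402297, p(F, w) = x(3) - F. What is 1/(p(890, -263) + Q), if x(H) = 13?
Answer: -1/122950 ≈ -8.1334e-6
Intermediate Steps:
p(F, w) = 13 - F
Q = -122073 (Q = 280224 - 402297 = -122073)
1/(p(890, -263) + Q) = 1/((13 - 1*890) - 122073) = 1/((13 - 890) - 122073) = 1/(-877 - 122073) = 1/(-122950) = -1/122950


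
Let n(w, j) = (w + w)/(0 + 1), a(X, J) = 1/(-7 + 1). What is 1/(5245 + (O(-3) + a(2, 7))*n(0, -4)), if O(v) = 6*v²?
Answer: 1/5245 ≈ 0.00019066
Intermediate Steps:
a(X, J) = -⅙ (a(X, J) = 1/(-6) = -⅙)
n(w, j) = 2*w (n(w, j) = (2*w)/1 = (2*w)*1 = 2*w)
1/(5245 + (O(-3) + a(2, 7))*n(0, -4)) = 1/(5245 + (6*(-3)² - ⅙)*(2*0)) = 1/(5245 + (6*9 - ⅙)*0) = 1/(5245 + (54 - ⅙)*0) = 1/(5245 + (323/6)*0) = 1/(5245 + 0) = 1/5245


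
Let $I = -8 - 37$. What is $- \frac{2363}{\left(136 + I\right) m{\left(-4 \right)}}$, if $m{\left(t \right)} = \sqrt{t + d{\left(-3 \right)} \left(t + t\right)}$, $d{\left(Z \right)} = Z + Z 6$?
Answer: $- \frac{2363 \sqrt{41}}{7462} \approx -2.0277$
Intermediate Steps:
$I = -45$ ($I = -8 - 37 = -45$)
$d{\left(Z \right)} = 7 Z$ ($d{\left(Z \right)} = Z + 6 Z = 7 Z$)
$m{\left(t \right)} = \sqrt{41} \sqrt{- t}$ ($m{\left(t \right)} = \sqrt{t + 7 \left(-3\right) \left(t + t\right)} = \sqrt{t - 21 \cdot 2 t} = \sqrt{t - 42 t} = \sqrt{- 41 t} = \sqrt{41} \sqrt{- t}$)
$- \frac{2363}{\left(136 + I\right) m{\left(-4 \right)}} = - \frac{2363}{\left(136 - 45\right) \sqrt{41} \sqrt{\left(-1\right) \left(-4\right)}} = - \frac{2363}{91 \sqrt{41} \sqrt{4}} = - \frac{2363}{91 \sqrt{41} \cdot 2} = - \frac{2363}{91 \cdot 2 \sqrt{41}} = - \frac{2363}{182 \sqrt{41}} = - 2363 \frac{\sqrt{41}}{7462} = - \frac{2363 \sqrt{41}}{7462}$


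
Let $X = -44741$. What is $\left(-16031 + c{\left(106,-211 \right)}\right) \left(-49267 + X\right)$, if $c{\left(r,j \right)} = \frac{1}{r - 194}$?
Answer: $\frac{16577476479}{11} \approx 1.507 \cdot 10^{9}$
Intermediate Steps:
$c{\left(r,j \right)} = \frac{1}{-194 + r}$
$\left(-16031 + c{\left(106,-211 \right)}\right) \left(-49267 + X\right) = \left(-16031 + \frac{1}{-194 + 106}\right) \left(-49267 - 44741\right) = \left(-16031 + \frac{1}{-88}\right) \left(-94008\right) = \left(-16031 - \frac{1}{88}\right) \left(-94008\right) = \left(- \frac{1410729}{88}\right) \left(-94008\right) = \frac{16577476479}{11}$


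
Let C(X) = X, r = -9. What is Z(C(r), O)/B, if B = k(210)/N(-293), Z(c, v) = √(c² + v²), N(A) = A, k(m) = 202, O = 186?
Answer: -879*√3853/202 ≈ -270.11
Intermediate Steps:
B = -202/293 (B = 202/(-293) = 202*(-1/293) = -202/293 ≈ -0.68942)
Z(C(r), O)/B = √((-9)² + 186²)/(-202/293) = √(81 + 34596)*(-293/202) = √34677*(-293/202) = (3*√3853)*(-293/202) = -879*√3853/202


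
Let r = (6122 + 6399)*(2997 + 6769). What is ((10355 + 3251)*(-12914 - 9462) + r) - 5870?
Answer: -182173640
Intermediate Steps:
r = 122280086 (r = 12521*9766 = 122280086)
((10355 + 3251)*(-12914 - 9462) + r) - 5870 = ((10355 + 3251)*(-12914 - 9462) + 122280086) - 5870 = (13606*(-22376) + 122280086) - 5870 = (-304447856 + 122280086) - 5870 = -182167770 - 5870 = -182173640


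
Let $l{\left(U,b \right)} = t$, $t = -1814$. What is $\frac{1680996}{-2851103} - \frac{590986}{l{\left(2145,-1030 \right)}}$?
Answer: $\frac{840956315407}{2585950421} \approx 325.2$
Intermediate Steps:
$l{\left(U,b \right)} = -1814$
$\frac{1680996}{-2851103} - \frac{590986}{l{\left(2145,-1030 \right)}} = \frac{1680996}{-2851103} - \frac{590986}{-1814} = 1680996 \left(- \frac{1}{2851103}\right) - - \frac{295493}{907} = - \frac{1680996}{2851103} + \frac{295493}{907} = \frac{840956315407}{2585950421}$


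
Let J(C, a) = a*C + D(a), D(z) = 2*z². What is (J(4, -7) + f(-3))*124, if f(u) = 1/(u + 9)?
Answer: 26102/3 ≈ 8700.7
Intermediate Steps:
J(C, a) = 2*a² + C*a (J(C, a) = a*C + 2*a² = C*a + 2*a² = 2*a² + C*a)
f(u) = 1/(9 + u)
(J(4, -7) + f(-3))*124 = (-7*(4 + 2*(-7)) + 1/(9 - 3))*124 = (-7*(4 - 14) + 1/6)*124 = (-7*(-10) + ⅙)*124 = (70 + ⅙)*124 = (421/6)*124 = 26102/3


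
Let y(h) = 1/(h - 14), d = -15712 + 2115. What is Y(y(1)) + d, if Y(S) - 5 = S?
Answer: -176697/13 ≈ -13592.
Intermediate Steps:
d = -13597
y(h) = 1/(-14 + h)
Y(S) = 5 + S
Y(y(1)) + d = (5 + 1/(-14 + 1)) - 13597 = (5 + 1/(-13)) - 13597 = (5 - 1/13) - 13597 = 64/13 - 13597 = -176697/13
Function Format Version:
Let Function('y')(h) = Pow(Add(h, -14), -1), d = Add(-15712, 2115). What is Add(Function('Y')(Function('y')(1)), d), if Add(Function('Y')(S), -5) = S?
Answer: Rational(-176697, 13) ≈ -13592.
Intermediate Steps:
d = -13597
Function('y')(h) = Pow(Add(-14, h), -1)
Function('Y')(S) = Add(5, S)
Add(Function('Y')(Function('y')(1)), d) = Add(Add(5, Pow(Add(-14, 1), -1)), -13597) = Add(Add(5, Pow(-13, -1)), -13597) = Add(Add(5, Rational(-1, 13)), -13597) = Add(Rational(64, 13), -13597) = Rational(-176697, 13)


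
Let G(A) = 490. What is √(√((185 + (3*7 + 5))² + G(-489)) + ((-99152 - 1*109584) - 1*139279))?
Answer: √(-348015 + √45011) ≈ 589.75*I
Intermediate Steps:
√(√((185 + (3*7 + 5))² + G(-489)) + ((-99152 - 1*109584) - 1*139279)) = √(√((185 + (3*7 + 5))² + 490) + ((-99152 - 1*109584) - 1*139279)) = √(√((185 + (21 + 5))² + 490) + ((-99152 - 109584) - 139279)) = √(√((185 + 26)² + 490) + (-208736 - 139279)) = √(√(211² + 490) - 348015) = √(√(44521 + 490) - 348015) = √(√45011 - 348015) = √(-348015 + √45011)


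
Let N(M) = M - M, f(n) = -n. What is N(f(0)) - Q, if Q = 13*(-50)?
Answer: 650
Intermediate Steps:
N(M) = 0
Q = -650
N(f(0)) - Q = 0 - 1*(-650) = 0 + 650 = 650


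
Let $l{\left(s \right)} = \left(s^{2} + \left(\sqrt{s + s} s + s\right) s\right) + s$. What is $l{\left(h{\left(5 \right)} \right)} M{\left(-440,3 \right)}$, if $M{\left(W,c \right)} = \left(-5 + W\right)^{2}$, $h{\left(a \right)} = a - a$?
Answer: $0$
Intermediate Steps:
$h{\left(a \right)} = 0$
$l{\left(s \right)} = s + s^{2} + s \left(s + \sqrt{2} s^{\frac{3}{2}}\right)$ ($l{\left(s \right)} = \left(s^{2} + \left(\sqrt{2 s} s + s\right) s\right) + s = \left(s^{2} + \left(\sqrt{2} \sqrt{s} s + s\right) s\right) + s = \left(s^{2} + \left(\sqrt{2} s^{\frac{3}{2}} + s\right) s\right) + s = \left(s^{2} + \left(s + \sqrt{2} s^{\frac{3}{2}}\right) s\right) + s = \left(s^{2} + s \left(s + \sqrt{2} s^{\frac{3}{2}}\right)\right) + s = s + s^{2} + s \left(s + \sqrt{2} s^{\frac{3}{2}}\right)$)
$l{\left(h{\left(5 \right)} \right)} M{\left(-440,3 \right)} = \left(0 + 2 \cdot 0^{2} + \sqrt{2} \cdot 0^{\frac{5}{2}}\right) \left(-5 - 440\right)^{2} = \left(0 + 2 \cdot 0 + \sqrt{2} \cdot 0\right) \left(-445\right)^{2} = \left(0 + 0 + 0\right) 198025 = 0 \cdot 198025 = 0$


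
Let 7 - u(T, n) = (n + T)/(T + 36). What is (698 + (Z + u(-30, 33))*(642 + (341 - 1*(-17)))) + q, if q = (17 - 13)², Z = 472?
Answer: 479214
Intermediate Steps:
u(T, n) = 7 - (T + n)/(36 + T) (u(T, n) = 7 - (n + T)/(T + 36) = 7 - (T + n)/(36 + T))
q = 16 (q = 4² = 16)
(698 + (Z + u(-30, 33))*(642 + (341 - 1*(-17)))) + q = (698 + (472 + (252 - 1*33 + 6*(-30))/(36 - 30))*(642 + (341 - 1*(-17)))) + 16 = (698 + (472 + (252 - 33 - 180)/6)*(642 + (341 + 17))) + 16 = (698 + (472 + (⅙)*39)*(642 + 358)) + 16 = (698 + (472 + 13/2)*1000) + 16 = (698 + (957/2)*1000) + 16 = (698 + 478500) + 16 = 479198 + 16 = 479214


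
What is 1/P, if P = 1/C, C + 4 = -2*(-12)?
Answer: 20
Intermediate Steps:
C = 20 (C = -4 - 2*(-12) = -4 + 24 = 20)
P = 1/20 ≈ 0.050000
1/P = 1/(1/20) = 20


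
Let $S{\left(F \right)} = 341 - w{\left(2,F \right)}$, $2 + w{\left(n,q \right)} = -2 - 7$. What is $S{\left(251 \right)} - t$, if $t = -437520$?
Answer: $437872$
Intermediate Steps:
$w{\left(n,q \right)} = -11$ ($w{\left(n,q \right)} = -2 - 9 = -11$)
$S{\left(F \right)} = 352$ ($S{\left(F \right)} = 341 - -11 = 341 + 11 = 352$)
$S{\left(251 \right)} - t = 352 - -437520 = 352 + 437520 = 437872$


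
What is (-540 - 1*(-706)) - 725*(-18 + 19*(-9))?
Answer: 137191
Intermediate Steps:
(-540 - 1*(-706)) - 725*(-18 + 19*(-9)) = (-540 + 706) - 725*(-18 - 171) = 166 - 725*(-189) = 166 + 137025 = 137191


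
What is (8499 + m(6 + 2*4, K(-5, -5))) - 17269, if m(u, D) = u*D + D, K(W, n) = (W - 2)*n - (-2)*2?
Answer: -8185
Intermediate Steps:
K(W, n) = 4 + n*(-2 + W) (K(W, n) = (-2 + W)*n - 1*(-4) = n*(-2 + W) + 4 = 4 + n*(-2 + W))
m(u, D) = D + D*u (m(u, D) = D*u + D = D + D*u)
(8499 + m(6 + 2*4, K(-5, -5))) - 17269 = (8499 + (4 - 2*(-5) - 5*(-5))*(1 + (6 + 2*4))) - 17269 = (8499 + (4 + 10 + 25)*(1 + (6 + 8))) - 17269 = (8499 + 39*(1 + 14)) - 17269 = (8499 + 39*15) - 17269 = (8499 + 585) - 17269 = 9084 - 17269 = -8185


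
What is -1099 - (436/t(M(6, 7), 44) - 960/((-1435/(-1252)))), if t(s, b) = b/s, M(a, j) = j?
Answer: -1044300/3157 ≈ -330.79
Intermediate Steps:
-1099 - (436/t(M(6, 7), 44) - 960/((-1435/(-1252)))) = -1099 - (436/((44/7)) - 960/((-1435/(-1252)))) = -1099 - (436/((44*(⅐))) - 960/((-1435*(-1/1252)))) = -1099 - (436/(44/7) - 960/1435/1252) = -1099 - (436*(7/44) - 960*1252/1435) = -1099 - (763/11 - 240384/287) = -1099 - 1*(-2425243/3157) = -1099 + 2425243/3157 = -1044300/3157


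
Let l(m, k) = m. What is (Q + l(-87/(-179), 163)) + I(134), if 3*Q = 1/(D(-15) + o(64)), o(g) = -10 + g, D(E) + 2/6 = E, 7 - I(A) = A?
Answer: -2626757/20764 ≈ -126.51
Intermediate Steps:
I(A) = 7 - A
D(E) = -1/3 + E
Q = 1/116 (Q = 1/(3*((-1/3 - 15) + (-10 + 64))) = 1/(3*(-46/3 + 54)) = 1/(3*(116/3)) = (1/3)*(3/116) = 1/116 ≈ 0.0086207)
(Q + l(-87/(-179), 163)) + I(134) = (1/116 - 87/(-179)) + (7 - 1*134) = (1/116 - 87*(-1/179)) + (7 - 134) = (1/116 + 87/179) - 127 = 10271/20764 - 127 = -2626757/20764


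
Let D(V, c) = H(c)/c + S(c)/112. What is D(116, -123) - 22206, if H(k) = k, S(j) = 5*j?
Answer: -2487575/112 ≈ -22211.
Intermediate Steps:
D(V, c) = 1 + 5*c/112 (D(V, c) = c/c + (5*c)/112 = 1 + (5*c)*(1/112) = 1 + 5*c/112)
D(116, -123) - 22206 = (1 + (5/112)*(-123)) - 22206 = (1 - 615/112) - 22206 = -503/112 - 22206 = -2487575/112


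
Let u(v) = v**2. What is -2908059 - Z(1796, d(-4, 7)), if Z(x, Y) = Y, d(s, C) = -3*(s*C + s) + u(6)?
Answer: -2908191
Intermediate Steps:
d(s, C) = 36 - 3*s - 3*C*s (d(s, C) = -3*(s*C + s) + 6**2 = -3*(C*s + s) + 36 = -3*(s + C*s) + 36 = (-3*s - 3*C*s) + 36 = 36 - 3*s - 3*C*s)
-2908059 - Z(1796, d(-4, 7)) = -2908059 - (36 - 3*(-4) - 3*7*(-4)) = -2908059 - (36 + 12 + 84) = -2908059 - 1*132 = -2908059 - 132 = -2908191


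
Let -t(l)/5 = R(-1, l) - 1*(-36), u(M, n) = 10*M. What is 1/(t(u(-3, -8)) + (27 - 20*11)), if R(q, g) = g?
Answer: -1/223 ≈ -0.0044843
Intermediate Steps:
t(l) = -180 - 5*l (t(l) = -5*(l - 1*(-36)) = -5*(l + 36) = -5*(36 + l) = -180 - 5*l)
1/(t(u(-3, -8)) + (27 - 20*11)) = 1/((-180 - 50*(-3)) + (27 - 20*11)) = 1/((-180 - 5*(-30)) + (27 - 220)) = 1/((-180 + 150) - 193) = 1/(-30 - 193) = 1/(-223) = -1/223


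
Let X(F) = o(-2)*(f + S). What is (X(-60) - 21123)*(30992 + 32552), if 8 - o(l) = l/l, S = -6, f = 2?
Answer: -1344019144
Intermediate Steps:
o(l) = 7 (o(l) = 8 - l/l = 8 - 1*1 = 8 - 1 = 7)
X(F) = -28 (X(F) = 7*(2 - 6) = 7*(-4) = -28)
(X(-60) - 21123)*(30992 + 32552) = (-28 - 21123)*(30992 + 32552) = -21151*63544 = -1344019144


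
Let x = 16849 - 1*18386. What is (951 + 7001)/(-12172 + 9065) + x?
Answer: -4783411/3107 ≈ -1539.6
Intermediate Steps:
x = -1537 (x = 16849 - 18386 = -1537)
(951 + 7001)/(-12172 + 9065) + x = (951 + 7001)/(-12172 + 9065) - 1537 = 7952/(-3107) - 1537 = 7952*(-1/3107) - 1537 = -7952/3107 - 1537 = -4783411/3107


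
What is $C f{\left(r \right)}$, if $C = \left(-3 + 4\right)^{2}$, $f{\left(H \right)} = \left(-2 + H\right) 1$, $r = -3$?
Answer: $-5$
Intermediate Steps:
$f{\left(H \right)} = -2 + H$
$C = 1$ ($C = 1^{2} = 1$)
$C f{\left(r \right)} = 1 \left(-2 - 3\right) = 1 \left(-5\right) = -5$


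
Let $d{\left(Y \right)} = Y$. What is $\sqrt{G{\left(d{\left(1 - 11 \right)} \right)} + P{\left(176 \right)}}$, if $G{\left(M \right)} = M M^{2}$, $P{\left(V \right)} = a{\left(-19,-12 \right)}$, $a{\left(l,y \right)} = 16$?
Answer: $2 i \sqrt{246} \approx 31.369 i$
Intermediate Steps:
$P{\left(V \right)} = 16$
$G{\left(M \right)} = M^{3}$
$\sqrt{G{\left(d{\left(1 - 11 \right)} \right)} + P{\left(176 \right)}} = \sqrt{\left(1 - 11\right)^{3} + 16} = \sqrt{\left(-10\right)^{3} + 16} = \sqrt{-1000 + 16} = \sqrt{-984} = 2 i \sqrt{246}$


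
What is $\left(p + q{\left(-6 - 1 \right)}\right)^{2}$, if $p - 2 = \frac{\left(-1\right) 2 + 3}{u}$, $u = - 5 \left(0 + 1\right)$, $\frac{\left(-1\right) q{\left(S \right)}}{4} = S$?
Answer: $\frac{22201}{25} \approx 888.04$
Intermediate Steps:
$q{\left(S \right)} = - 4 S$
$u = -5$ ($u = \left(-5\right) 1 = -5$)
$p = \frac{9}{5}$ ($p = 2 + \frac{\left(-1\right) 2 + 3}{-5} = 2 + \left(-2 + 3\right) \left(- \frac{1}{5}\right) = 2 + 1 \left(- \frac{1}{5}\right) = 2 - \frac{1}{5} = \frac{9}{5} \approx 1.8$)
$\left(p + q{\left(-6 - 1 \right)}\right)^{2} = \left(\frac{9}{5} - 4 \left(-6 - 1\right)\right)^{2} = \left(\frac{9}{5} - -28\right)^{2} = \left(\frac{9}{5} + 28\right)^{2} = \left(\frac{149}{5}\right)^{2} = \frac{22201}{25}$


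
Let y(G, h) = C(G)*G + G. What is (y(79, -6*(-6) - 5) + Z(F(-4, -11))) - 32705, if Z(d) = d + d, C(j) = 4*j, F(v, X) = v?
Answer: -7670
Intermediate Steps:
Z(d) = 2*d
y(G, h) = G + 4*G² (y(G, h) = (4*G)*G + G = 4*G² + G = G + 4*G²)
(y(79, -6*(-6) - 5) + Z(F(-4, -11))) - 32705 = (79*(1 + 4*79) + 2*(-4)) - 32705 = (79*(1 + 316) - 8) - 32705 = (79*317 - 8) - 32705 = (25043 - 8) - 32705 = 25035 - 32705 = -7670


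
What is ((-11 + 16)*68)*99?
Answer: 33660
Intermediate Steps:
((-11 + 16)*68)*99 = (5*68)*99 = 340*99 = 33660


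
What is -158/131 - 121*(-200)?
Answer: 3170042/131 ≈ 24199.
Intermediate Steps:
-158/131 - 121*(-200) = -158*1/131 + 24200 = -158/131 + 24200 = 3170042/131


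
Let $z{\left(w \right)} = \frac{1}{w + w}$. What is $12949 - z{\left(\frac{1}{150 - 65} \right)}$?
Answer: $\frac{25813}{2} \approx 12907.0$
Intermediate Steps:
$z{\left(w \right)} = \frac{1}{2 w}$
$12949 - z{\left(\frac{1}{150 - 65} \right)} = 12949 - \frac{1}{2 \frac{1}{150 - 65}} = 12949 - \frac{1}{2 \cdot \frac{1}{85}} = 12949 - \frac{\frac{1}{\frac{1}{85}}}{2} = 12949 - \frac{1}{2} \cdot 85 = 12949 - \frac{85}{2} = \frac{25813}{2}$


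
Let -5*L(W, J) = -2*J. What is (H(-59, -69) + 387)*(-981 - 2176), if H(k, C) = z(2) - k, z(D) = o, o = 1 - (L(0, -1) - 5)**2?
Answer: -32978022/25 ≈ -1.3191e+6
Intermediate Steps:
L(W, J) = 2*J/5 (L(W, J) = -(-2)*J/5 = 2*J/5)
o = -704/25 (o = 1 - ((2/5)*(-1) - 5)**2 = 1 - (-2/5 - 5)**2 = 1 - (-27/5)**2 = 1 - 1*729/25 = 1 - 729/25 = -704/25 ≈ -28.160)
z(D) = -704/25
H(k, C) = -704/25 - k
(H(-59, -69) + 387)*(-981 - 2176) = ((-704/25 - 1*(-59)) + 387)*(-981 - 2176) = ((-704/25 + 59) + 387)*(-3157) = (771/25 + 387)*(-3157) = (10446/25)*(-3157) = -32978022/25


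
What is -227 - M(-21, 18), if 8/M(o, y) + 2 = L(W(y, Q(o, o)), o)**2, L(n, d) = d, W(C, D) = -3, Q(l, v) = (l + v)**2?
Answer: -99661/439 ≈ -227.02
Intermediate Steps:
M(o, y) = 8/(-2 + o**2)
-227 - M(-21, 18) = -227 - 8/(-2 + (-21)**2) = -227 - 8/(-2 + 441) = -227 - 8/439 = -99661/439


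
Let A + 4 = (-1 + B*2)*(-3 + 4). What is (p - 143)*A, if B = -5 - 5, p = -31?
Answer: 4350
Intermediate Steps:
B = -10
A = -25 (A = -4 + (-1 - 10*2)*(-3 + 4) = -4 + (-1 - 20)*1 = -4 - 21*1 = -4 - 21 = -25)
(p - 143)*A = (-31 - 143)*(-25) = -174*(-25) = 4350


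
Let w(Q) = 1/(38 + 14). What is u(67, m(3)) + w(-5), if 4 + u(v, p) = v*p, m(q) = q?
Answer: 10245/52 ≈ 197.02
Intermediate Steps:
w(Q) = 1/52
u(v, p) = -4 + p*v (u(v, p) = -4 + v*p = -4 + p*v)
u(67, m(3)) + w(-5) = (-4 + 3*67) + 1/52 = (-4 + 201) + 1/52 = 197 + 1/52 = 10245/52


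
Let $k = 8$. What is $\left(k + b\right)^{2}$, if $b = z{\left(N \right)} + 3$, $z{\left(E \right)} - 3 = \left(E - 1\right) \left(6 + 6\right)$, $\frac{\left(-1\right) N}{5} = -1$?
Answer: $3844$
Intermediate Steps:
$N = 5$ ($N = \left(-5\right) \left(-1\right) = 5$)
$z{\left(E \right)} = -9 + 12 E$ ($z{\left(E \right)} = 3 + \left(E - 1\right) \left(6 + 6\right) = 3 + \left(-1 + E\right) 12 = 3 + \left(-12 + 12 E\right) = -9 + 12 E$)
$b = 54$ ($b = \left(-9 + 12 \cdot 5\right) + 3 = \left(-9 + 60\right) + 3 = 51 + 3 = 54$)
$\left(k + b\right)^{2} = \left(8 + 54\right)^{2} = 62^{2} = 3844$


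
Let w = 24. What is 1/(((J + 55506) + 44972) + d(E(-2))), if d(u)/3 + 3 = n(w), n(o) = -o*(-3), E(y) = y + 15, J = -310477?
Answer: -1/209792 ≈ -4.7666e-6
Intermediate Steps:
E(y) = 15 + y
n(o) = 3*o
d(u) = 207 (d(u) = -9 + 3*(3*24) = -9 + 3*72 = -9 + 216 = 207)
1/(((J + 55506) + 44972) + d(E(-2))) = 1/(((-310477 + 55506) + 44972) + 207) = 1/((-254971 + 44972) + 207) = 1/(-209999 + 207) = 1/(-209792) = -1/209792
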